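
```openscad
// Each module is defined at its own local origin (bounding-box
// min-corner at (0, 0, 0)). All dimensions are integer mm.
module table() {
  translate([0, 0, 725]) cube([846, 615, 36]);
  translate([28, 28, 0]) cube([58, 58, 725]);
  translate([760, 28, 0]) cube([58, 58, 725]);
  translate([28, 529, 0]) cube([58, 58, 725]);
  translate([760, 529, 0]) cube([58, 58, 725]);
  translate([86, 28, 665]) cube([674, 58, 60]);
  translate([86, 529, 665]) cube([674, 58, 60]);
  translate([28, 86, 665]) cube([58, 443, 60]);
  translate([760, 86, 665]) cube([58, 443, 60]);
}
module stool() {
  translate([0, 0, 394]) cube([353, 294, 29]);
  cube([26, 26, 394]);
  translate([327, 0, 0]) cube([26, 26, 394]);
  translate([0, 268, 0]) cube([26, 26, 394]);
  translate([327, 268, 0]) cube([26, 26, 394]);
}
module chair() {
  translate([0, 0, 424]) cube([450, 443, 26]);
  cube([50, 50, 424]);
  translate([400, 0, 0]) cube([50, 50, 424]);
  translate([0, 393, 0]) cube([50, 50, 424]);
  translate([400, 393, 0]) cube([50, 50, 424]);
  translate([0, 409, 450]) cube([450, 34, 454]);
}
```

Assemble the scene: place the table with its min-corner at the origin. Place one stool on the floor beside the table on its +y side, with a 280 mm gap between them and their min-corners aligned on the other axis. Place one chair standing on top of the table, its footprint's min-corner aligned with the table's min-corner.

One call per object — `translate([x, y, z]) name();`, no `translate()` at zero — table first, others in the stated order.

table();
translate([0, 895, 0]) stool();
translate([0, 0, 761]) chair();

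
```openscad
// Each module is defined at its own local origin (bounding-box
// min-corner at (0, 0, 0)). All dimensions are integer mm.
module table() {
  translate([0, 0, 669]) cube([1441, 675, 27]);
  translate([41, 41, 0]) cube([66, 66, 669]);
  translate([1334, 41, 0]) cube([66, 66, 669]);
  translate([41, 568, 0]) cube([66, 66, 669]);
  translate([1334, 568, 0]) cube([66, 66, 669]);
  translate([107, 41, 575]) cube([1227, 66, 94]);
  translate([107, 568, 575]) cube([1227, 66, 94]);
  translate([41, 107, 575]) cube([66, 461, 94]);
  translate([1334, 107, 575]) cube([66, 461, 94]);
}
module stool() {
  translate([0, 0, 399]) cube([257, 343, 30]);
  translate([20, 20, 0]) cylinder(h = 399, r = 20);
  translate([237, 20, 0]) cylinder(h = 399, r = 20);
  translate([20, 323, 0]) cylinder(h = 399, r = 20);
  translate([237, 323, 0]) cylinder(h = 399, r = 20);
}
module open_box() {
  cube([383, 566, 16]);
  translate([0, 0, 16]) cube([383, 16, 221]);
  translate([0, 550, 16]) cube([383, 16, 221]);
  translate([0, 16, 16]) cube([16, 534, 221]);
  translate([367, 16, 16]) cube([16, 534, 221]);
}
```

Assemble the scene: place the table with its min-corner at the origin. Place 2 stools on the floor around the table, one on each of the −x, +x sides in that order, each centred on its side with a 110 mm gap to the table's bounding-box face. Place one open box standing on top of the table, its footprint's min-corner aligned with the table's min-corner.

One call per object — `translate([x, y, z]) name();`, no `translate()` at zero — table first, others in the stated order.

table();
translate([-367, 166, 0]) stool();
translate([1551, 166, 0]) stool();
translate([0, 0, 696]) open_box();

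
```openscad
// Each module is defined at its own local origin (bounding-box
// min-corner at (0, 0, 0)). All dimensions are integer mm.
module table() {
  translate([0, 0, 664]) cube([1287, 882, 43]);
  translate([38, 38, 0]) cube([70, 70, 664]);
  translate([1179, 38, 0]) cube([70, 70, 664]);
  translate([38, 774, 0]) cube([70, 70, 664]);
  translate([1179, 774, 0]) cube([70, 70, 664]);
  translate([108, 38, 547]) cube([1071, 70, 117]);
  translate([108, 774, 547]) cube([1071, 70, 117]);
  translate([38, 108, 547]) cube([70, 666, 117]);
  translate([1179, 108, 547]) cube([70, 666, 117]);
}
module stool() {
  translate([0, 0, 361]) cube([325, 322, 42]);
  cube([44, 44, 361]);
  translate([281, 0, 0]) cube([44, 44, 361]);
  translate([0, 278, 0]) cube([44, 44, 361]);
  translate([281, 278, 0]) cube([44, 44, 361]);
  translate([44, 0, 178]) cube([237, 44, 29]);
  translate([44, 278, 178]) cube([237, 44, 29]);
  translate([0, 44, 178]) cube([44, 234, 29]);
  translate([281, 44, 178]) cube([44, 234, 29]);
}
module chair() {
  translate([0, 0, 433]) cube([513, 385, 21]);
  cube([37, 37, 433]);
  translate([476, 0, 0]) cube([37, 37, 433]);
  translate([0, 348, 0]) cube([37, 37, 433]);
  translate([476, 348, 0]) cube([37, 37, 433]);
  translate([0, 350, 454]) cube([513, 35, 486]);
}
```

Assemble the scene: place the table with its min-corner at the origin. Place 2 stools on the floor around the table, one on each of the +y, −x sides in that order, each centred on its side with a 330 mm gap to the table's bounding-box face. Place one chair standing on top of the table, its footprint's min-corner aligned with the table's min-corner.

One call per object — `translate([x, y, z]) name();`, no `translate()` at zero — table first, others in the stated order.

table();
translate([481, 1212, 0]) stool();
translate([-655, 280, 0]) stool();
translate([0, 0, 707]) chair();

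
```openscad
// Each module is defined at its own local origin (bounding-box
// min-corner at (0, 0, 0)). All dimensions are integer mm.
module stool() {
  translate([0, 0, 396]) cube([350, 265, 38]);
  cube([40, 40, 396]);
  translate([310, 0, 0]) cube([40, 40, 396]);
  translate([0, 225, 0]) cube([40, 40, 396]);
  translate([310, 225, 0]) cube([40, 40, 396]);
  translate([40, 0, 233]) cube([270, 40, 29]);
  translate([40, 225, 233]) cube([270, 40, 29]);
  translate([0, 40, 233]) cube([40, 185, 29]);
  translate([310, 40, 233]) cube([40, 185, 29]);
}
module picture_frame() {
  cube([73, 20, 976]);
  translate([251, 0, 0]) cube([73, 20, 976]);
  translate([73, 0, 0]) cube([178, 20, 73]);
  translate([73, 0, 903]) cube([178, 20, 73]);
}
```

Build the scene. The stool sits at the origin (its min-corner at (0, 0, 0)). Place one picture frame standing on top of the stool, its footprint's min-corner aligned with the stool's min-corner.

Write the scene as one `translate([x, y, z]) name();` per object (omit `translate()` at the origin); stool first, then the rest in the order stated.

stool();
translate([0, 0, 434]) picture_frame();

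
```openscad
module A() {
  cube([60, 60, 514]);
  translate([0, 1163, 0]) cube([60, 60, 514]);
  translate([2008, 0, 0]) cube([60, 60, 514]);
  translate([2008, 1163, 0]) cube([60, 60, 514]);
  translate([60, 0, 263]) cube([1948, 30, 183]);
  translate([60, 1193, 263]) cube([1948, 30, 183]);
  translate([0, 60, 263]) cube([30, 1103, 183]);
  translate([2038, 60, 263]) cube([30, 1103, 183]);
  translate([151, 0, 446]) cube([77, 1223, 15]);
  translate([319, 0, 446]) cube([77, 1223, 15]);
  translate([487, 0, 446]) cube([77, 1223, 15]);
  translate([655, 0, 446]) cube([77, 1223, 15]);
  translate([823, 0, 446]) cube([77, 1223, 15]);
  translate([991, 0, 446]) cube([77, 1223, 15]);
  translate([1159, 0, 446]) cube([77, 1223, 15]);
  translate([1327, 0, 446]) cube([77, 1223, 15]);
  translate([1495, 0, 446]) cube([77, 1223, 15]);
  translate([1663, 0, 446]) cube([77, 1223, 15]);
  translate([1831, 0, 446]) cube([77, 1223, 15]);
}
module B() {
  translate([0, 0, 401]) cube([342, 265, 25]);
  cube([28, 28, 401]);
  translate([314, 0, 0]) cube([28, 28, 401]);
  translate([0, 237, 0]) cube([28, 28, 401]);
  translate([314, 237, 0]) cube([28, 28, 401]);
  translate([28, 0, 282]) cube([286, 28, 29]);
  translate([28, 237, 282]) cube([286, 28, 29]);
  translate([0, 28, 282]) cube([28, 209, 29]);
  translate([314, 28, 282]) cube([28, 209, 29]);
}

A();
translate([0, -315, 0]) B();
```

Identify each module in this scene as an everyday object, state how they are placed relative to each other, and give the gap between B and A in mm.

A is a bed frame. B is a stool. The stool is on the floor beside the bed frame on its −y side. The gap between the stool and the bed frame is 50 mm.

The stool's nearest face is 50 mm from the bed frame's −y face.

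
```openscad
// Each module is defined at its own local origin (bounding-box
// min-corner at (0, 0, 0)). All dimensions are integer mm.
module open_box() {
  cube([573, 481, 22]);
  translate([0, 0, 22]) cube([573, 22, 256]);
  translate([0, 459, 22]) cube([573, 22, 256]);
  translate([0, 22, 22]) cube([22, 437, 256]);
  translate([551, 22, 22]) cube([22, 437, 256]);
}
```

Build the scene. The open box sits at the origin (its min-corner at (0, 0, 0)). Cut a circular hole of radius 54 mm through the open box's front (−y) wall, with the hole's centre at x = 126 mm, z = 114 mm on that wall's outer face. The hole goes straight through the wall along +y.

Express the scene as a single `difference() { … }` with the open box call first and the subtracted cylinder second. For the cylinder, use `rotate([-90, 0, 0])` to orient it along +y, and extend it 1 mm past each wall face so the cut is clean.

difference() {
  open_box();
  translate([126, -1, 114]) rotate([-90, 0, 0]) cylinder(h = 24, r = 54);
}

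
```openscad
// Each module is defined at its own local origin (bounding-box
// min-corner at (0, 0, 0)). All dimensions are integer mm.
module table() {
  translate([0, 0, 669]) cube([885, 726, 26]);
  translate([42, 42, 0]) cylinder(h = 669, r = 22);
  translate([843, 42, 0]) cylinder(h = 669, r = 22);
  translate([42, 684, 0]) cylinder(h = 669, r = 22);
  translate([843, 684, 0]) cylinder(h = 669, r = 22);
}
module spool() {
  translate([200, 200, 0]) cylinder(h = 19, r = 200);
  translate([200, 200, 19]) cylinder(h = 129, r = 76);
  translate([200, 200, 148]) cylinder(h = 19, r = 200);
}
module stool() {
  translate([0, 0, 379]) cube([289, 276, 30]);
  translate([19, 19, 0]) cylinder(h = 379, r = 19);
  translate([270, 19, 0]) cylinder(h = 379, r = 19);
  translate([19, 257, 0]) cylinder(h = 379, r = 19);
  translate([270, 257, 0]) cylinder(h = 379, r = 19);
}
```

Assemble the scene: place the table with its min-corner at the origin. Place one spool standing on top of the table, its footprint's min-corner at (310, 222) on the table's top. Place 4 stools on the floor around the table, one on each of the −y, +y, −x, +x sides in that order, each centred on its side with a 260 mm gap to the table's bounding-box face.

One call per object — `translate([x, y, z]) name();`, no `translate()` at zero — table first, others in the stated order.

table();
translate([310, 222, 695]) spool();
translate([298, -536, 0]) stool();
translate([298, 986, 0]) stool();
translate([-549, 225, 0]) stool();
translate([1145, 225, 0]) stool();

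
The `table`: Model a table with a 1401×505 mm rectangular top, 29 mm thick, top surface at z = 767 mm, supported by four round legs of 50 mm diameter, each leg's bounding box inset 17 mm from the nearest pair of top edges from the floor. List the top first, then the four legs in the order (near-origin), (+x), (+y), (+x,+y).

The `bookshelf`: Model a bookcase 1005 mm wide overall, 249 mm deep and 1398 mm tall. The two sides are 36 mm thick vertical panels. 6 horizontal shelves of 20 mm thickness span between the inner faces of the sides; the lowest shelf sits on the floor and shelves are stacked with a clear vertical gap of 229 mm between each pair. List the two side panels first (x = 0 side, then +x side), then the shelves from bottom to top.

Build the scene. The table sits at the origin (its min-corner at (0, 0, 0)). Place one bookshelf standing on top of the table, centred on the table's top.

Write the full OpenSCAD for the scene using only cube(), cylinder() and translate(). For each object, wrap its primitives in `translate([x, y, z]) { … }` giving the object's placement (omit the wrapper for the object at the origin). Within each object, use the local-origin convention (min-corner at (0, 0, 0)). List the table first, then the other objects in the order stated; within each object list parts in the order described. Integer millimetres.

translate([0, 0, 738]) cube([1401, 505, 29]);
translate([42, 42, 0]) cylinder(h = 738, r = 25);
translate([1359, 42, 0]) cylinder(h = 738, r = 25);
translate([42, 463, 0]) cylinder(h = 738, r = 25);
translate([1359, 463, 0]) cylinder(h = 738, r = 25);
translate([198, 128, 767]) {
  cube([36, 249, 1398]);
  translate([969, 0, 0]) cube([36, 249, 1398]);
  translate([36, 0, 0]) cube([933, 249, 20]);
  translate([36, 0, 249]) cube([933, 249, 20]);
  translate([36, 0, 498]) cube([933, 249, 20]);
  translate([36, 0, 747]) cube([933, 249, 20]);
  translate([36, 0, 996]) cube([933, 249, 20]);
  translate([36, 0, 1245]) cube([933, 249, 20]);
}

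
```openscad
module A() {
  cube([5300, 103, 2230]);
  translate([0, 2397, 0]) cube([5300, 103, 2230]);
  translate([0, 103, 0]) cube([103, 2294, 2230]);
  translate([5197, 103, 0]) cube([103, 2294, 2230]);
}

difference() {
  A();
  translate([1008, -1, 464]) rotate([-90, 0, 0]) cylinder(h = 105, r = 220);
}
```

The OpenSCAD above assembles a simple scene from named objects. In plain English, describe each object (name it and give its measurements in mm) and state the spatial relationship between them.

A is a box-shaped house frame (walls only): outside footprint 5300×2500 mm, wall height 2230 mm, wall thickness 103 mm. The two y-facing walls run the full x-width; the two x-facing walls fit between the inner faces of the y-facing walls.

The house frame has a circular hole of radius 220 mm through its front wall, centred at (x = 1008, z = 464).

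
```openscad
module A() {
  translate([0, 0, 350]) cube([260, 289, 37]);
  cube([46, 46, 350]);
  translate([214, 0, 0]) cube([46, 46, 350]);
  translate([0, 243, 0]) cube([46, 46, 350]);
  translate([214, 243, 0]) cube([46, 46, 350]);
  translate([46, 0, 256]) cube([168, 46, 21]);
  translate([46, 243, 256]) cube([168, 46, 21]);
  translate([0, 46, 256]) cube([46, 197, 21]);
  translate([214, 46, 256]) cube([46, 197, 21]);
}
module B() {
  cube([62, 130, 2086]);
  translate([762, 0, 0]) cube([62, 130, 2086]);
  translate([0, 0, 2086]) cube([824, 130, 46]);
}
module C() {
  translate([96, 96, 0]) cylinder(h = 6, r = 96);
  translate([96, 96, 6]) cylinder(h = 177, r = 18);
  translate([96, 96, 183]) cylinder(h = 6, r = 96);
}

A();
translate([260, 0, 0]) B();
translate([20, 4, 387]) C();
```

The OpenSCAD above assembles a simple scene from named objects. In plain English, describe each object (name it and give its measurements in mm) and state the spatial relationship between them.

A is a simple wooden stool: a rectangular seat 260 mm (x) by 289 mm (y), 37 mm thick, top face at z = 387 mm, on four square legs, each 46×46 mm in cross-section. The legs rest on z = 0, each flush with a corner of the seat. Four stretchers, 46 mm wide and 21 mm tall, connect adjacent legs with their undersides at z = 256 mm, each running between the inner faces of the legs it joins and aligned with the legs' outer faces on the other axis.

B is a rectangular door frame: two vertical jambs of 62×130 mm section, 2086 mm tall, with a clear opening 700 mm wide between their inner faces. A header 46 mm tall and 130 mm deep lies on top of the jambs and spans the full outside width.

C is a spool: two coaxial disc flanges of radius 96 mm and thickness 6 mm, joined by a core cylinder of radius 18 mm and height 177 mm. The lower flange rests on z = 0 and the three cylinders share a vertical axis.

The door frame is against the stool's +x side, with their −y faces flush. The spool is on top of the stool.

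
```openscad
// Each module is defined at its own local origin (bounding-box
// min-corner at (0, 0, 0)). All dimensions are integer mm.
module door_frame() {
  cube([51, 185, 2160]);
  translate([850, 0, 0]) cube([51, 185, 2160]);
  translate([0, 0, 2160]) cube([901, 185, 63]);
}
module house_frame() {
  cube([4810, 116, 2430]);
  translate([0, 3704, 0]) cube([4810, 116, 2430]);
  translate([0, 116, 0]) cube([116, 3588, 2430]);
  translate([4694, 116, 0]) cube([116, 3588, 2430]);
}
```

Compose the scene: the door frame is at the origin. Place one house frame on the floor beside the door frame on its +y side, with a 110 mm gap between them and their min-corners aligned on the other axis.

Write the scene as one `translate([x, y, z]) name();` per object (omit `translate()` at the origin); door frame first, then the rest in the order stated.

door_frame();
translate([0, 295, 0]) house_frame();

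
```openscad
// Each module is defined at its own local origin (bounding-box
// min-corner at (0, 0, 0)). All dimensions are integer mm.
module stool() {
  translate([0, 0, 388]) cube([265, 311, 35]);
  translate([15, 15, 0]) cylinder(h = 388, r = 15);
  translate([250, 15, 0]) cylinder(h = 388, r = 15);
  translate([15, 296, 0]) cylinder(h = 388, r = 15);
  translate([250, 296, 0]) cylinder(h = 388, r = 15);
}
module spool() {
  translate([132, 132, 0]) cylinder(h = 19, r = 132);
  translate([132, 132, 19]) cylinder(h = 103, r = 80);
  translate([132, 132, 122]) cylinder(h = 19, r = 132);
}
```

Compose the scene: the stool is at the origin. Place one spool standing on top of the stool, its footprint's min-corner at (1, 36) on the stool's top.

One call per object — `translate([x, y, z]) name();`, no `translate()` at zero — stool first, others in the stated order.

stool();
translate([1, 36, 423]) spool();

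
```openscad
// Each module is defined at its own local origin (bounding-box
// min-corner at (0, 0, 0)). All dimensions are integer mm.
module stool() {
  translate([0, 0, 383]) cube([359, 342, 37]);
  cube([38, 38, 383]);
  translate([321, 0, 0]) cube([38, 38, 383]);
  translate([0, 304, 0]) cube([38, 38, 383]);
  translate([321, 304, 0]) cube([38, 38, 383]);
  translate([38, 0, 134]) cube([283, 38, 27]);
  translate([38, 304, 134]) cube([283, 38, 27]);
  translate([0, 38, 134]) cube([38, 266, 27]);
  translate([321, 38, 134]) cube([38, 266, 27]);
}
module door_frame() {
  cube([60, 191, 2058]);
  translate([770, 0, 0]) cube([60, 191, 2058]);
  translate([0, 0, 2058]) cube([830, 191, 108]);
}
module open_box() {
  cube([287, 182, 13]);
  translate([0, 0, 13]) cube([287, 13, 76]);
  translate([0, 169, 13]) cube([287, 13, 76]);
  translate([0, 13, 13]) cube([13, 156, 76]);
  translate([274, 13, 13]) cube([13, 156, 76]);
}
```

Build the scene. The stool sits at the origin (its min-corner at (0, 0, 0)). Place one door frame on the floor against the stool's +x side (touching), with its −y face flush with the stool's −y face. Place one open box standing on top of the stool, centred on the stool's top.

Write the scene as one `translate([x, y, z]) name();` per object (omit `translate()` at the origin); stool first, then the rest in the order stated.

stool();
translate([359, 0, 0]) door_frame();
translate([36, 80, 420]) open_box();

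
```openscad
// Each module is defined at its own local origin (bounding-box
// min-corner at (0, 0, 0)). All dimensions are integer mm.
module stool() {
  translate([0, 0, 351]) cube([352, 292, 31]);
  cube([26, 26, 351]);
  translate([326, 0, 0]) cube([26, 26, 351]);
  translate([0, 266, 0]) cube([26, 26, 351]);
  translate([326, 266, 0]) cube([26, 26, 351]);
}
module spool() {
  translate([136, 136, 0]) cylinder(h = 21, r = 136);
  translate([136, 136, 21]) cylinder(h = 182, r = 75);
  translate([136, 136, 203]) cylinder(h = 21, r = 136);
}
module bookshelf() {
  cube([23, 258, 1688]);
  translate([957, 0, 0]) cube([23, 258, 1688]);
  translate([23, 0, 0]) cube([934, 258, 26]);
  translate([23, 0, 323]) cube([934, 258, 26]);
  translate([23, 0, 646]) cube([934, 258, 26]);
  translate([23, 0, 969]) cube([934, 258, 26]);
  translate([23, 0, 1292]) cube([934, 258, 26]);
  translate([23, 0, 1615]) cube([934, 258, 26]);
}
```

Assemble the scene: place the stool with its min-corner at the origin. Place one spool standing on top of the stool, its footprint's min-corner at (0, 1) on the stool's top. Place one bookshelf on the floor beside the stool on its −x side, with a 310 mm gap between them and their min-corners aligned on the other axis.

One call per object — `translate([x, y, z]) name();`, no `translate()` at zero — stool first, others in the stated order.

stool();
translate([0, 1, 382]) spool();
translate([-1290, 0, 0]) bookshelf();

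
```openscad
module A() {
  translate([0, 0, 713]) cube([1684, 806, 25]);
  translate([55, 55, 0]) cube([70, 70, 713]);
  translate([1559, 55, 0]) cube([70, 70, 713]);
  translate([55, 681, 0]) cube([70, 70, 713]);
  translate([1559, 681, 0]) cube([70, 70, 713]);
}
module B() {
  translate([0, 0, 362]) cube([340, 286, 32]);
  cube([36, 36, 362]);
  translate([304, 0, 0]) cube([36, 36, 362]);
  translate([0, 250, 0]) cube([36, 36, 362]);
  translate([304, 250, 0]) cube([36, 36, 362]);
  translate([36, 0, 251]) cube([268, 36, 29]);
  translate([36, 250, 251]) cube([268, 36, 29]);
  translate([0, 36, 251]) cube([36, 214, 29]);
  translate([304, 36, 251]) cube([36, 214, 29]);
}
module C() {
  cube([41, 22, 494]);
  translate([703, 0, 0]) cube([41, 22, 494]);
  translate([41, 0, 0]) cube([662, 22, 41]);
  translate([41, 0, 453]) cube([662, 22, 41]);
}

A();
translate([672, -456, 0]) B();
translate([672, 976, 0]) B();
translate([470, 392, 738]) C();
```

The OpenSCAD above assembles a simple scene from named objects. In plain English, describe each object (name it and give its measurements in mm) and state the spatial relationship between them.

A is a table with a 1684×806 mm rectangular top, 25 mm thick, top surface at z = 738 mm, supported by four 70×70 mm square legs, each inset 55 mm from the nearest pair of top edges, running from the floor.

B is a four-legged stool. The seat is a 340×286×32 mm slab whose top surface is at z = 394 mm; four square legs, each 36×36 mm in cross-section, run from the floor (z = 0) to the underside of the seat, each flush with a corner of the seat. Four stretchers, 36 mm wide and 29 mm tall, connect adjacent legs with their undersides at z = 251 mm, each running between the inner faces of the legs it joins and aligned with the legs' outer faces on the other axis.

C is a picture frame with a 662×412 mm rectangular opening (x by z) and a uniform 41 mm border on every side. Frame depth is 22 mm along y. It is built from two vertical stiles running the full outside height and two horizontal rails spanning the gap between the stiles.

Two stools sit around the table at the −y, +y sides. The picture frame is on top of the table, centred.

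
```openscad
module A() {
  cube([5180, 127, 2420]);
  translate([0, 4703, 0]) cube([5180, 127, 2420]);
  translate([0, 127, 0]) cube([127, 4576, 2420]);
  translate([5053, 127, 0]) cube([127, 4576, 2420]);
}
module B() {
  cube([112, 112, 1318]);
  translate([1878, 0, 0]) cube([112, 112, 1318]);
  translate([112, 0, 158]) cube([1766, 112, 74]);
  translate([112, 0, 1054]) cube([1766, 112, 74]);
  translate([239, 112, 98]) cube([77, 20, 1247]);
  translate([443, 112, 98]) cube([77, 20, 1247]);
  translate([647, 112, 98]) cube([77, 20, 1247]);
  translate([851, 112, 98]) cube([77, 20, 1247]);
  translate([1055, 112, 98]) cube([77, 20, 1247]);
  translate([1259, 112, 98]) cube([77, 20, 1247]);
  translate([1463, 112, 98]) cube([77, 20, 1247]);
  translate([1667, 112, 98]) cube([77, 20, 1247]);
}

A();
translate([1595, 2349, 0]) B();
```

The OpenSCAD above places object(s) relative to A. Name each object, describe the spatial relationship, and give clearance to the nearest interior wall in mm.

A is a house frame. B is a fence section. The fence section sits inside the house frame, centred. The clearance to the nearest interior wall is 1468 mm.

Clearances: x = 1468, y = 2222; minimum 1468 mm.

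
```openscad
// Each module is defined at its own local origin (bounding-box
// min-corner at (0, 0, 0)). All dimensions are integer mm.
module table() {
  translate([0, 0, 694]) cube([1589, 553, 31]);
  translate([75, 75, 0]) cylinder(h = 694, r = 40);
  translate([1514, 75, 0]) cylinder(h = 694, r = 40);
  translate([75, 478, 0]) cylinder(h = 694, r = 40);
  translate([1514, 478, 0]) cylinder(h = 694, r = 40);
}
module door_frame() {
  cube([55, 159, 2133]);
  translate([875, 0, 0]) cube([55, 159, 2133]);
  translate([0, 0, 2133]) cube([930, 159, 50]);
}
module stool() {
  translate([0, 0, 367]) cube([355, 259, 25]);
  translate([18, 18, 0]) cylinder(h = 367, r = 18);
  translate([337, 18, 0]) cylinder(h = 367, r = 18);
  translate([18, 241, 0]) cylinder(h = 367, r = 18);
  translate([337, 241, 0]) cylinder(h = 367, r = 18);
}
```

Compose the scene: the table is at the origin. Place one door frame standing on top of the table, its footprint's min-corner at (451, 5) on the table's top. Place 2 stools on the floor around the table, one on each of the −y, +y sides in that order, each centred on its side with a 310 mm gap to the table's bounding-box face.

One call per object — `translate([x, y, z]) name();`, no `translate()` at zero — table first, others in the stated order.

table();
translate([451, 5, 725]) door_frame();
translate([617, -569, 0]) stool();
translate([617, 863, 0]) stool();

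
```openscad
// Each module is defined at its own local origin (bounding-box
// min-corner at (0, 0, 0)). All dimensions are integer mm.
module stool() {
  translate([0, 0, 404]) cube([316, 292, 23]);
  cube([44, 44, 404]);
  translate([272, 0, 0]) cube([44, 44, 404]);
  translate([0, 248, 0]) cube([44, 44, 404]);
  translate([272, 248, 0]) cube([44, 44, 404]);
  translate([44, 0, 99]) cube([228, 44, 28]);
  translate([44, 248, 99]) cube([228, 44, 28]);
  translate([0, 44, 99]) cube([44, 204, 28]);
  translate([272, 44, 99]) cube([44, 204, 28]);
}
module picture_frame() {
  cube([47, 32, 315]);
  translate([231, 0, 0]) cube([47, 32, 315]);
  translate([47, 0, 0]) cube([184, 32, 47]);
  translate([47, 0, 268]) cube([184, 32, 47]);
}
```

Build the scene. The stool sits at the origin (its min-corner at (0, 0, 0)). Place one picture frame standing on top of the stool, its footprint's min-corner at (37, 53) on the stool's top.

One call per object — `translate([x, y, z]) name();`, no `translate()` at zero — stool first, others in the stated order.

stool();
translate([37, 53, 427]) picture_frame();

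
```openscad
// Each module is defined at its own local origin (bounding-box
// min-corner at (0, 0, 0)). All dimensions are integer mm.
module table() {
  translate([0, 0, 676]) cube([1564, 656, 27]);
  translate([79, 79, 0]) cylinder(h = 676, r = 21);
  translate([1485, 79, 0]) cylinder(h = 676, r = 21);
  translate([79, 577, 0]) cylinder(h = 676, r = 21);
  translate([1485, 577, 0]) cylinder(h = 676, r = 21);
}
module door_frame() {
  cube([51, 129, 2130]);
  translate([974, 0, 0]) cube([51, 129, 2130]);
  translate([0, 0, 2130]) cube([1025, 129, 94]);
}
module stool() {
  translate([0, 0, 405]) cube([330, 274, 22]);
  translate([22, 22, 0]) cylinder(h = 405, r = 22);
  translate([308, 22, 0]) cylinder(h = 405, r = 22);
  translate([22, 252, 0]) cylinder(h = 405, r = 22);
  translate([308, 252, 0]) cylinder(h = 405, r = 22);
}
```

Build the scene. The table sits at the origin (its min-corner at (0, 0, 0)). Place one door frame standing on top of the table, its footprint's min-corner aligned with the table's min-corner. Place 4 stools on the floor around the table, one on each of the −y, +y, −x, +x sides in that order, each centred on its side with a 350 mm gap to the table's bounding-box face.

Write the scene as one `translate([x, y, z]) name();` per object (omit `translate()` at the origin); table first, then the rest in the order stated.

table();
translate([0, 0, 703]) door_frame();
translate([617, -624, 0]) stool();
translate([617, 1006, 0]) stool();
translate([-680, 191, 0]) stool();
translate([1914, 191, 0]) stool();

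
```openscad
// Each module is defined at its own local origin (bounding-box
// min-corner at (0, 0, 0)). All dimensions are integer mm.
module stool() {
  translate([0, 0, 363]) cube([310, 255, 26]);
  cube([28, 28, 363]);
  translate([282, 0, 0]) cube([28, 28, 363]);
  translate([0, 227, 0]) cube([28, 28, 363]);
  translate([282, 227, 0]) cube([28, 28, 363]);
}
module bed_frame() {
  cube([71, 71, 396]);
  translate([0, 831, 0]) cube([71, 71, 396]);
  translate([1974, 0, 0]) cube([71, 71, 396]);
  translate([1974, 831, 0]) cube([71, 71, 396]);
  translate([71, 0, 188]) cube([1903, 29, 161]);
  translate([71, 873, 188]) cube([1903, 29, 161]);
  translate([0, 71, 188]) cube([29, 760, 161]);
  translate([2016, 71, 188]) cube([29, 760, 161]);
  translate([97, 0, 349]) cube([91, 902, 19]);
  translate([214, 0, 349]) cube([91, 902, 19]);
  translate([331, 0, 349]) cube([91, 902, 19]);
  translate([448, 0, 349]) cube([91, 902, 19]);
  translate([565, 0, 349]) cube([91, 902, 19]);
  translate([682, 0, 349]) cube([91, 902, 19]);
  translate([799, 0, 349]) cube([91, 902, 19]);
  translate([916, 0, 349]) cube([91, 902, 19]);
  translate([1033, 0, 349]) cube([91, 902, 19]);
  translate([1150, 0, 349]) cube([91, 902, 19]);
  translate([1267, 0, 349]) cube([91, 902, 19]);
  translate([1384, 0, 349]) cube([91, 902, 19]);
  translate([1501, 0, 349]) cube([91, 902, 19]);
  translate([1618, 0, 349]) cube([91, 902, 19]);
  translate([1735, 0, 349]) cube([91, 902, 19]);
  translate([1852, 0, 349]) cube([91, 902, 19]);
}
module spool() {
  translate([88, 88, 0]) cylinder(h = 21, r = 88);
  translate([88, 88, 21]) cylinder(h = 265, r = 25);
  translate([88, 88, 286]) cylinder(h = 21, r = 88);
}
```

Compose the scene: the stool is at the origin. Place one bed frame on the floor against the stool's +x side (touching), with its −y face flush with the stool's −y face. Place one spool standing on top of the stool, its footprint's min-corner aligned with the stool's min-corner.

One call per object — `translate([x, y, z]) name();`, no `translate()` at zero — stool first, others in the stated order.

stool();
translate([310, 0, 0]) bed_frame();
translate([0, 0, 389]) spool();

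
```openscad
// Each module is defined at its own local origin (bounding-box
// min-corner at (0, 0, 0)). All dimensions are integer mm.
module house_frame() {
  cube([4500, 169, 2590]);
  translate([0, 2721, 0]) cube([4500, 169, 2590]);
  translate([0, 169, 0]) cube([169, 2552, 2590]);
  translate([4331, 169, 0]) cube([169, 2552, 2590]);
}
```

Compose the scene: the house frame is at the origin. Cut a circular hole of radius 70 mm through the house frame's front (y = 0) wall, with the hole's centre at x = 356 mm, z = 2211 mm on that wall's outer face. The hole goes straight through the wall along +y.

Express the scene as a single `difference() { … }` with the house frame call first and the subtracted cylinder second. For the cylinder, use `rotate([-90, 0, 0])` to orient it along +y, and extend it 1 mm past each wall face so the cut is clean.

difference() {
  house_frame();
  translate([356, -1, 2211]) rotate([-90, 0, 0]) cylinder(h = 171, r = 70);
}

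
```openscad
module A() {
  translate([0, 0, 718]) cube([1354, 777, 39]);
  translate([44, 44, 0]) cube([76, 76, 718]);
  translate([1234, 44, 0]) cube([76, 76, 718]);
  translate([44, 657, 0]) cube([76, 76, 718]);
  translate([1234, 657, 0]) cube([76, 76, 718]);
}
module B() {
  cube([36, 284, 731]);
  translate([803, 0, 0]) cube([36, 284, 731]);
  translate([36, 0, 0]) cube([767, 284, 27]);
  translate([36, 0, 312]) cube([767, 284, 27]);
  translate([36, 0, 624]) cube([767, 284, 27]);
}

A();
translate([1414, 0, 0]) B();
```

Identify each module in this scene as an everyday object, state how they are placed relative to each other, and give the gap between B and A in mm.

A is a table. B is a bookshelf. The bookshelf is on the floor beside the table on its +x side. The gap between the bookshelf and the table is 60 mm.

The bookshelf's nearest face is 60 mm from the table's +x face.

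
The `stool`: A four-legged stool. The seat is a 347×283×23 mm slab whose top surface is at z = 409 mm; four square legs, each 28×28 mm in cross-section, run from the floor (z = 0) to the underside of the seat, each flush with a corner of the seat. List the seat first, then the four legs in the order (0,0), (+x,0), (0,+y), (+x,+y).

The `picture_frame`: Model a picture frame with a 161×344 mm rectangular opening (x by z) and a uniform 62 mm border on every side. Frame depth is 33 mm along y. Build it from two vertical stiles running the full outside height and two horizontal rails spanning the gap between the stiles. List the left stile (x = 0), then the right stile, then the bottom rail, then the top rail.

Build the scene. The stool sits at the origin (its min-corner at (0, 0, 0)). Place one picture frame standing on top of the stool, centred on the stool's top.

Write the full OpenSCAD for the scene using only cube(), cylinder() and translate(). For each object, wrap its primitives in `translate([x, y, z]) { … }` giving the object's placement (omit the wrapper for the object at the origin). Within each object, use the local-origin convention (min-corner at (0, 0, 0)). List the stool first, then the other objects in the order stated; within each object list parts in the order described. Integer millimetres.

translate([0, 0, 386]) cube([347, 283, 23]);
cube([28, 28, 386]);
translate([319, 0, 0]) cube([28, 28, 386]);
translate([0, 255, 0]) cube([28, 28, 386]);
translate([319, 255, 0]) cube([28, 28, 386]);
translate([31, 125, 409]) {
  cube([62, 33, 468]);
  translate([223, 0, 0]) cube([62, 33, 468]);
  translate([62, 0, 0]) cube([161, 33, 62]);
  translate([62, 0, 406]) cube([161, 33, 62]);
}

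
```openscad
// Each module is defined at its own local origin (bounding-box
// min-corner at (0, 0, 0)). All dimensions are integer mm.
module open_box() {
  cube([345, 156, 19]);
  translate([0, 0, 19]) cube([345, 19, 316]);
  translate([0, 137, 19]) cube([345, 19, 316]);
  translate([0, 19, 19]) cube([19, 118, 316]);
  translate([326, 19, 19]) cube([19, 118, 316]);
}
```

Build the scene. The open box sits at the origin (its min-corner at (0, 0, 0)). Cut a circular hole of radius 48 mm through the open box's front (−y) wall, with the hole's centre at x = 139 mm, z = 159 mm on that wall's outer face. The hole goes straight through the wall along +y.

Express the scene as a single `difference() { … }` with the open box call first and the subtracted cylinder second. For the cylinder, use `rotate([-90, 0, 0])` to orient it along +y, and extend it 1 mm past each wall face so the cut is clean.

difference() {
  open_box();
  translate([139, -1, 159]) rotate([-90, 0, 0]) cylinder(h = 21, r = 48);
}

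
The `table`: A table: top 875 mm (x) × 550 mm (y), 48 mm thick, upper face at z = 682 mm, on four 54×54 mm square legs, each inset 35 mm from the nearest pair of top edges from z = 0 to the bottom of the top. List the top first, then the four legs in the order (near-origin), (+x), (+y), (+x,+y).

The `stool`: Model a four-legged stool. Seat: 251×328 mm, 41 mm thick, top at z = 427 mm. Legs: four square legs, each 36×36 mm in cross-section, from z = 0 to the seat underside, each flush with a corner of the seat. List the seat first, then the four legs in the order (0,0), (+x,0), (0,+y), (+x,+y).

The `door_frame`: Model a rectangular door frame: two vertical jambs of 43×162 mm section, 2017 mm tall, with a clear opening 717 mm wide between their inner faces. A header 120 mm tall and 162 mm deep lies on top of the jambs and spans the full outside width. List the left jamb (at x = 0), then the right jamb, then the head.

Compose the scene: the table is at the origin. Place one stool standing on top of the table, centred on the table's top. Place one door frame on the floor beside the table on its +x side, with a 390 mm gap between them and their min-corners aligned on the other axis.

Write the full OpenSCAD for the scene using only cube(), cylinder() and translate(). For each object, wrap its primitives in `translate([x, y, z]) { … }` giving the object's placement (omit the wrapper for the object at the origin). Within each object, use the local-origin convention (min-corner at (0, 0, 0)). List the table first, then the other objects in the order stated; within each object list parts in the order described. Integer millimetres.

translate([0, 0, 634]) cube([875, 550, 48]);
translate([35, 35, 0]) cube([54, 54, 634]);
translate([786, 35, 0]) cube([54, 54, 634]);
translate([35, 461, 0]) cube([54, 54, 634]);
translate([786, 461, 0]) cube([54, 54, 634]);
translate([312, 111, 682]) {
  translate([0, 0, 386]) cube([251, 328, 41]);
  cube([36, 36, 386]);
  translate([215, 0, 0]) cube([36, 36, 386]);
  translate([0, 292, 0]) cube([36, 36, 386]);
  translate([215, 292, 0]) cube([36, 36, 386]);
}
translate([1265, 0, 0]) {
  cube([43, 162, 2017]);
  translate([760, 0, 0]) cube([43, 162, 2017]);
  translate([0, 0, 2017]) cube([803, 162, 120]);
}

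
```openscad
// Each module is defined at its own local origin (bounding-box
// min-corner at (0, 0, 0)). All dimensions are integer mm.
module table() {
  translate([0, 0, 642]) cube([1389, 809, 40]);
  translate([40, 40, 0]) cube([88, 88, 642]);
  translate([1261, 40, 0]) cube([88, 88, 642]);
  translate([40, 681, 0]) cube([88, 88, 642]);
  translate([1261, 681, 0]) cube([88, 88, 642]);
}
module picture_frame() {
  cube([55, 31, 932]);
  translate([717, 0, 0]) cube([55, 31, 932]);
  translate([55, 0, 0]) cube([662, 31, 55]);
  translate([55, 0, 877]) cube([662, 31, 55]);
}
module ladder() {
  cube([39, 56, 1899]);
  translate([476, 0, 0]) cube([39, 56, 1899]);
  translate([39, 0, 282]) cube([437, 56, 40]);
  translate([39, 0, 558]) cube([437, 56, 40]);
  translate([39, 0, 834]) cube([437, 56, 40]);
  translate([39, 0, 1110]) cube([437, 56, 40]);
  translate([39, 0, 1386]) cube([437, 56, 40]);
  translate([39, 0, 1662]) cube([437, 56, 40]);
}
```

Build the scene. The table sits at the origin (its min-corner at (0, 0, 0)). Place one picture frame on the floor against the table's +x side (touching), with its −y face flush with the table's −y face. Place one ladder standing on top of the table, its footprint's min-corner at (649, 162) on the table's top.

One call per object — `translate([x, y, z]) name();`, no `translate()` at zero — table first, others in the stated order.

table();
translate([1389, 0, 0]) picture_frame();
translate([649, 162, 682]) ladder();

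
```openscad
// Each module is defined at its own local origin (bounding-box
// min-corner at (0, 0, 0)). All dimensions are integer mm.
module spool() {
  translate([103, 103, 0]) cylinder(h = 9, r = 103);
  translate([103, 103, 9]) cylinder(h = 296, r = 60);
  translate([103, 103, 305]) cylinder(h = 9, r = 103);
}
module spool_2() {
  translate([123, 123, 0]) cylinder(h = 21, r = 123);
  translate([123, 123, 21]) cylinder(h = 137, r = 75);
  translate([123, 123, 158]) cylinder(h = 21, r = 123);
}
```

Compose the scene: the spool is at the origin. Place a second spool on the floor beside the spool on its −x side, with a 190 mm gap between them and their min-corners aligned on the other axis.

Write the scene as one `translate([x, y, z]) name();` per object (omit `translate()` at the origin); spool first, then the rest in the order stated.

spool();
translate([-436, 0, 0]) spool_2();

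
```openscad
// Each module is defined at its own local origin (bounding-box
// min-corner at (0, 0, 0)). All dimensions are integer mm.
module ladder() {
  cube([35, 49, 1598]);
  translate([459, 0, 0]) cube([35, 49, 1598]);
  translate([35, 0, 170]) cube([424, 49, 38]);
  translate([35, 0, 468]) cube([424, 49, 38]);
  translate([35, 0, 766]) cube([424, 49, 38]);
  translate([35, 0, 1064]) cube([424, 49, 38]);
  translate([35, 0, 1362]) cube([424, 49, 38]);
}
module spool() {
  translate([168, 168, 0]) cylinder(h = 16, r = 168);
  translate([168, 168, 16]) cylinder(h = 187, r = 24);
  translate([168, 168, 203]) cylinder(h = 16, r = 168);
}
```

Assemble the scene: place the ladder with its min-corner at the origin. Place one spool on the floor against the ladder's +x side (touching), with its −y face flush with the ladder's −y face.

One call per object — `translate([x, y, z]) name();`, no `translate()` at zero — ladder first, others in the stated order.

ladder();
translate([494, 0, 0]) spool();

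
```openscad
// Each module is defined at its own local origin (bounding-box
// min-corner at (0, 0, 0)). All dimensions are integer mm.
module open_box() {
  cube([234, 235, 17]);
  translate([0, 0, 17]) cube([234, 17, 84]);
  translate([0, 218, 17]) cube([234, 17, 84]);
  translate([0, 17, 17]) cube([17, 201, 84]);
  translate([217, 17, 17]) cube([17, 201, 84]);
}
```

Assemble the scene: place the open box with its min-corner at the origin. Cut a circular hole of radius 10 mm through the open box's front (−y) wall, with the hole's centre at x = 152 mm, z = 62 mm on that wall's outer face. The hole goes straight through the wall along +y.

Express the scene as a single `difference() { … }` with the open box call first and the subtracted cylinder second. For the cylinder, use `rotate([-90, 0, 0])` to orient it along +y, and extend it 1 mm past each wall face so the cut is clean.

difference() {
  open_box();
  translate([152, -1, 62]) rotate([-90, 0, 0]) cylinder(h = 19, r = 10);
}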